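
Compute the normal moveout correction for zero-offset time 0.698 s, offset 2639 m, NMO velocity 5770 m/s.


x/Vnmo = 2639/5770 = 0.457366
(x/Vnmo)^2 = 0.209183
t0^2 = 0.487204
sqrt(0.487204 + 0.209183) = 0.834498
dt = 0.834498 - 0.698 = 0.136498

0.136498


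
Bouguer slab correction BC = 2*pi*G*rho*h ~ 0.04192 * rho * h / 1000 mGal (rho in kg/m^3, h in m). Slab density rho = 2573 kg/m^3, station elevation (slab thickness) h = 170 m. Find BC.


BC = 0.04192 * rho * h / 1000
= 0.04192 * 2573 * 170 / 1000
= 18.3362 mGal

18.3362


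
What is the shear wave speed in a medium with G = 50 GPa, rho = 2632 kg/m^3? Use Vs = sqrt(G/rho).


Convert G to Pa: G = 50e9 Pa
Compute G/rho = 50e9 / 2632 = 18996960.4863
Vs = sqrt(18996960.4863) = 4358.55 m/s

4358.55


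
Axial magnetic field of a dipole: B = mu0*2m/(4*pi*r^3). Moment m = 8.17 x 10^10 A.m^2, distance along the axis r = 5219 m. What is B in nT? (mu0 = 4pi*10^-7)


m = 8.17 x 10^10 = 81700000000 A.m^2
2m = 163400000000 A.m^2
r^3 = 5219^3 = 142154918459
B = (4pi*10^-7) * 163400000000 / (4*pi * 142154918459) * 1e9
= 205334.495839 / 1786371390009.8 * 1e9
= 114.945 nT

114.945


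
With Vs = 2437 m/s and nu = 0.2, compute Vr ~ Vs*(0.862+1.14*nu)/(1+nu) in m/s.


Numerator factor = 0.862 + 1.14*0.2 = 1.09
Denominator = 1 + 0.2 = 1.2
Vr = 2437 * 1.09 / 1.2 = 2213.61 m/s

2213.61


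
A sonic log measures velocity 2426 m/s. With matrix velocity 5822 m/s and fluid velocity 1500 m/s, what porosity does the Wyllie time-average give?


1/V - 1/Vm = 1/2426 - 1/5822 = 0.00024044
1/Vf - 1/Vm = 1/1500 - 1/5822 = 0.0004949
phi = 0.00024044 / 0.0004949 = 0.4858

0.4858


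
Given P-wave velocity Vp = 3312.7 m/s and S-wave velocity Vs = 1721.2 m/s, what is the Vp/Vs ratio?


Vp/Vs = 3312.7 / 1721.2
= 1.9246

1.9246


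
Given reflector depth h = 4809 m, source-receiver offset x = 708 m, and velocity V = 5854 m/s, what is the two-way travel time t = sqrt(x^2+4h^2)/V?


x^2 + 4h^2 = 708^2 + 4*4809^2 = 501264 + 92505924 = 93007188
sqrt(93007188) = 9644.0234
t = 9644.0234 / 5854 = 1.6474 s

1.6474


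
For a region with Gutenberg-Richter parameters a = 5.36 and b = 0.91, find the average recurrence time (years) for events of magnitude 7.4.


log10(N) = 5.36 - 0.91*7.4 = -1.374
N = 10^-1.374 = 0.042267
T = 1/N = 1/0.042267 = 23.6592 years

23.6592


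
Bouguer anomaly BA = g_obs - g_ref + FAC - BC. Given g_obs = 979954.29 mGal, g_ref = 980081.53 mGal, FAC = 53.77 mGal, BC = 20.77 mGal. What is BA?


BA = g_obs - g_ref + FAC - BC
= 979954.29 - 980081.53 + 53.77 - 20.77
= -94.24 mGal

-94.24


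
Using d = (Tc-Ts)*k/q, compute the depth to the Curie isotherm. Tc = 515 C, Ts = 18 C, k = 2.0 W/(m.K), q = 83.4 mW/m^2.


T_Curie - T_surf = 515 - 18 = 497 C
Convert q to W/m^2: 83.4 mW/m^2 = 0.0834 W/m^2
d = 497 * 2.0 / 0.0834 = 11918.47 m

11918.47


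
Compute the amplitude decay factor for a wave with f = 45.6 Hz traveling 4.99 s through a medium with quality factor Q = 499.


pi*f*t/Q = pi*45.6*4.99/499 = 1.432566
A/A0 = exp(-1.432566) = 0.238696

0.238696


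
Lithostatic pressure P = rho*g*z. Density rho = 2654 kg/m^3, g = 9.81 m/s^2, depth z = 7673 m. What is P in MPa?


P = rho * g * z / 1e6
= 2654 * 9.81 * 7673 / 1e6
= 199772233.02 / 1e6
= 199.7722 MPa

199.7722


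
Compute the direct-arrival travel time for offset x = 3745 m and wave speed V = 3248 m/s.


t = x / V
= 3745 / 3248
= 1.153 s

1.153


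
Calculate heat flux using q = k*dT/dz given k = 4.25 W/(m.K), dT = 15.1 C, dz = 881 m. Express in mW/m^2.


q = k * dT / dz * 1000
= 4.25 * 15.1 / 881 * 1000
= 0.072843 * 1000
= 72.8434 mW/m^2

72.8434


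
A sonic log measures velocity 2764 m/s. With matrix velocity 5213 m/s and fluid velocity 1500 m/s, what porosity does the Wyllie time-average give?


1/V - 1/Vm = 1/2764 - 1/5213 = 0.00016997
1/Vf - 1/Vm = 1/1500 - 1/5213 = 0.00047484
phi = 0.00016997 / 0.00047484 = 0.3579

0.3579


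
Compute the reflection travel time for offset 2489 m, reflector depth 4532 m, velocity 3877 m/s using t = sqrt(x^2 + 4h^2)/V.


x^2 + 4h^2 = 2489^2 + 4*4532^2 = 6195121 + 82156096 = 88351217
sqrt(88351217) = 9399.5328
t = 9399.5328 / 3877 = 2.4244 s

2.4244


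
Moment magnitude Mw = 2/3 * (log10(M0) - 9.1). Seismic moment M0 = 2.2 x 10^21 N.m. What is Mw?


log10(M0) = log10(2.2 x 10^21) = 21.3424
Mw = 2/3 * (21.3424 - 9.1)
= 2/3 * 12.2424
= 8.16

8.16


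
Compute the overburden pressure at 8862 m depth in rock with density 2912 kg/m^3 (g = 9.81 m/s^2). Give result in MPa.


P = rho * g * z / 1e6
= 2912 * 9.81 * 8862 / 1e6
= 253158272.64 / 1e6
= 253.1583 MPa

253.1583


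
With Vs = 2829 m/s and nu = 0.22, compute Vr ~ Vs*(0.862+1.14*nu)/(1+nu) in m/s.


Numerator factor = 0.862 + 1.14*0.22 = 1.1128
Denominator = 1 + 0.22 = 1.22
Vr = 2829 * 1.1128 / 1.22 = 2580.42 m/s

2580.42


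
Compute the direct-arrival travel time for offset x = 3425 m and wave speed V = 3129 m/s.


t = x / V
= 3425 / 3129
= 1.0946 s

1.0946


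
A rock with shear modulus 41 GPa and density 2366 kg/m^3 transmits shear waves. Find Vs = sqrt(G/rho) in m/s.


Convert G to Pa: G = 41e9 Pa
Compute G/rho = 41e9 / 2366 = 17328825.0211
Vs = sqrt(17328825.0211) = 4162.79 m/s

4162.79


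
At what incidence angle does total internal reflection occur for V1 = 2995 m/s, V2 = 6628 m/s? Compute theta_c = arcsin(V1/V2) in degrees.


V1/V2 = 2995/6628 = 0.451871
theta_c = arcsin(0.451871) = 26.8638 degrees

26.8638


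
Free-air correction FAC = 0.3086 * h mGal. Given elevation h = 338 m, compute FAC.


FAC = 0.3086 * h
= 0.3086 * 338
= 104.3068 mGal

104.3068


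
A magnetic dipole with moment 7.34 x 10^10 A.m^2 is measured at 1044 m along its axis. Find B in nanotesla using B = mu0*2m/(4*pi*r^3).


m = 7.34 x 10^10 = 73400000000 A.m^2
2m = 146800000000 A.m^2
r^3 = 1044^3 = 1137893184
B = (4pi*10^-7) * 146800000000 / (4*pi * 1137893184) * 1e9
= 184474.320619 / 14299187469.7 * 1e9
= 12901.0352 nT

12901.0352


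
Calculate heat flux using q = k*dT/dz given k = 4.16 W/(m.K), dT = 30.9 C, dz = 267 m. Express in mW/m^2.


q = k * dT / dz * 1000
= 4.16 * 30.9 / 267 * 1000
= 0.481438 * 1000
= 481.4382 mW/m^2

481.4382


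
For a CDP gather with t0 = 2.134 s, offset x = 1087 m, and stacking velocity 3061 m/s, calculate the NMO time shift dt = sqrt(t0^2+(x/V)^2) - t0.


x/Vnmo = 1087/3061 = 0.355113
(x/Vnmo)^2 = 0.126105
t0^2 = 4.553956
sqrt(4.553956 + 0.126105) = 2.163345
dt = 2.163345 - 2.134 = 0.029345

0.029345


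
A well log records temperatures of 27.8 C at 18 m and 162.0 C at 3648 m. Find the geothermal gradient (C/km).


dT = 162.0 - 27.8 = 134.2 C
dz = 3648 - 18 = 3630 m
gradient = dT/dz * 1000 = 134.2/3630 * 1000 = 36.9697 C/km

36.9697


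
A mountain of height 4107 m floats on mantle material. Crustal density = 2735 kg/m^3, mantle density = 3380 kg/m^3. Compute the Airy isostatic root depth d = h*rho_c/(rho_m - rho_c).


rho_m - rho_c = 3380 - 2735 = 645
d = 4107 * 2735 / 645
= 11232645 / 645
= 17414.95 m

17414.95


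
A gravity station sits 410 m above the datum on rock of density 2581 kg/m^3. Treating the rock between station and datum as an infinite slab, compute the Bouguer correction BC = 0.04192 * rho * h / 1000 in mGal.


BC = 0.04192 * rho * h / 1000
= 0.04192 * 2581 * 410 / 1000
= 44.3602 mGal

44.3602


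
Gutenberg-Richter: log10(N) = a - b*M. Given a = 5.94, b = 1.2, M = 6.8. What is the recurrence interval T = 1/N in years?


log10(N) = 5.94 - 1.2*6.8 = -2.22
N = 10^-2.22 = 0.006026
T = 1/N = 1/0.006026 = 165.9587 years

165.9587


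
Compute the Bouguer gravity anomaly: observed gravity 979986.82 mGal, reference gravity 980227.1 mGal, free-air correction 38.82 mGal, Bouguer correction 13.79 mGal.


BA = g_obs - g_ref + FAC - BC
= 979986.82 - 980227.1 + 38.82 - 13.79
= -215.25 mGal

-215.25


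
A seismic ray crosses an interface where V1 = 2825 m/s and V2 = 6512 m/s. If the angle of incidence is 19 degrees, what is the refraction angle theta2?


sin(theta1) = sin(19 deg) = 0.325568
sin(theta2) = V2/V1 * sin(theta1) = 6512/2825 * 0.325568 = 0.750478
theta2 = arcsin(0.750478) = 48.6318 degrees

48.6318


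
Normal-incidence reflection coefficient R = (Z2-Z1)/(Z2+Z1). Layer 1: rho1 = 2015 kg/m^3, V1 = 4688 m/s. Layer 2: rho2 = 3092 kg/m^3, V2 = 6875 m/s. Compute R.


Z1 = 2015 * 4688 = 9446320
Z2 = 3092 * 6875 = 21257500
R = (21257500 - 9446320) / (21257500 + 9446320) = 11811180 / 30703820 = 0.3847

0.3847


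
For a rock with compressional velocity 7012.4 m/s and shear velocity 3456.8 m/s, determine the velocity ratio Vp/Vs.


Vp/Vs = 7012.4 / 3456.8
= 2.0286

2.0286


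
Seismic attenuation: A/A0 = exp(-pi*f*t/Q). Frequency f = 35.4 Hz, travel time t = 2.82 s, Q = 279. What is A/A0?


pi*f*t/Q = pi*35.4*2.82/279 = 1.124082
A/A0 = exp(-1.124082) = 0.324951

0.324951


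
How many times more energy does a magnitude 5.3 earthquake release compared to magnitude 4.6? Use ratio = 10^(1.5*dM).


M2 - M1 = 5.3 - 4.6 = 0.7
1.5 * 0.7 = 1.05
ratio = 10^1.05 = 11.22

11.22


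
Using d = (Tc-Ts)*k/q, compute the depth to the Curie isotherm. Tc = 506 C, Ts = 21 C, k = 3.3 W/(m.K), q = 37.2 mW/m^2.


T_Curie - T_surf = 506 - 21 = 485 C
Convert q to W/m^2: 37.2 mW/m^2 = 0.0372 W/m^2
d = 485 * 3.3 / 0.0372 = 43024.19 m

43024.19


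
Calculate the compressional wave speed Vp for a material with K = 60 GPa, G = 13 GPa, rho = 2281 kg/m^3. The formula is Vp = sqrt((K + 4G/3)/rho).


First compute the effective modulus:
K + 4G/3 = 60e9 + 4*13e9/3 = 77333333333.33 Pa
Then divide by density:
77333333333.33 / 2281 = 33903258.8046 Pa/(kg/m^3)
Take the square root:
Vp = sqrt(33903258.8046) = 5822.65 m/s

5822.65


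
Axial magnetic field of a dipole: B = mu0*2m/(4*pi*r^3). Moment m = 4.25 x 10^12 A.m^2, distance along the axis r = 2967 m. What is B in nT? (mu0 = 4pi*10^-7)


m = 4.25 x 10^12 = 4250000000000 A.m^2
2m = 8500000000000 A.m^2
r^3 = 2967^3 = 26118765063
B = (4pi*10^-7) * 8500000000000 / (4*pi * 26118765063) * 1e9
= 10681415.022205 / 328218081771.03 * 1e9
= 32543.652 nT

32543.652


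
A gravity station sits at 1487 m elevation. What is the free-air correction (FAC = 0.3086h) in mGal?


FAC = 0.3086 * h
= 0.3086 * 1487
= 458.8882 mGal

458.8882


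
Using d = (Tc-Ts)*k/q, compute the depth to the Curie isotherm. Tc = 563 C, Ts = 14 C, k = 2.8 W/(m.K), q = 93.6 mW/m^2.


T_Curie - T_surf = 563 - 14 = 549 C
Convert q to W/m^2: 93.6 mW/m^2 = 0.0936 W/m^2
d = 549 * 2.8 / 0.0936 = 16423.08 m

16423.08


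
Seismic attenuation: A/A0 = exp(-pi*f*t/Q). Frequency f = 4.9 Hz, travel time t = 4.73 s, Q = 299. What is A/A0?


pi*f*t/Q = pi*4.9*4.73/299 = 0.243521
A/A0 = exp(-0.243521) = 0.783863

0.783863


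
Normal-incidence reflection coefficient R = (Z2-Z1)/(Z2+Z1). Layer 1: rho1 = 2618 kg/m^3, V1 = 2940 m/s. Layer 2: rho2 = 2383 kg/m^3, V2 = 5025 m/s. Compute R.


Z1 = 2618 * 2940 = 7696920
Z2 = 2383 * 5025 = 11974575
R = (11974575 - 7696920) / (11974575 + 7696920) = 4277655 / 19671495 = 0.2175

0.2175


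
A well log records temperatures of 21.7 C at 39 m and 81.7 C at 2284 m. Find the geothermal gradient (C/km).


dT = 81.7 - 21.7 = 60.0 C
dz = 2284 - 39 = 2245 m
gradient = dT/dz * 1000 = 60.0/2245 * 1000 = 26.7261 C/km

26.7261


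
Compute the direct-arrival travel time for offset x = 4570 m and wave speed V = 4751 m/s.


t = x / V
= 4570 / 4751
= 0.9619 s

0.9619


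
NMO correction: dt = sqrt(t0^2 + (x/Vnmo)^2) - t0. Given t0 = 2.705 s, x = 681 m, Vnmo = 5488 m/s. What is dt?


x/Vnmo = 681/5488 = 0.124089
(x/Vnmo)^2 = 0.015398
t0^2 = 7.317025
sqrt(7.317025 + 0.015398) = 2.707845
dt = 2.707845 - 2.705 = 0.002845

0.002845


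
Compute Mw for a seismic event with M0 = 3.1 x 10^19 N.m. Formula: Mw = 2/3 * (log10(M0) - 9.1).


log10(M0) = log10(3.1 x 10^19) = 19.4914
Mw = 2/3 * (19.4914 - 9.1)
= 2/3 * 10.3914
= 6.93

6.93


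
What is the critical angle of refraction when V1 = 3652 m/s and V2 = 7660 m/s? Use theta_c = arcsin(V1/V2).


V1/V2 = 3652/7660 = 0.476762
theta_c = arcsin(0.476762) = 28.4742 degrees

28.4742


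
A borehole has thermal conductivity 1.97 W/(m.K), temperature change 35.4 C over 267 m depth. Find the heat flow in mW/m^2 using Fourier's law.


q = k * dT / dz * 1000
= 1.97 * 35.4 / 267 * 1000
= 0.261191 * 1000
= 261.191 mW/m^2

261.191


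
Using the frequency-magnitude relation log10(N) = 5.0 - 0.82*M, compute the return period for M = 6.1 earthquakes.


log10(N) = 5.0 - 0.82*6.1 = -0.002
N = 10^-0.002 = 0.995405
T = 1/N = 1/0.995405 = 1.0046 years

1.0046


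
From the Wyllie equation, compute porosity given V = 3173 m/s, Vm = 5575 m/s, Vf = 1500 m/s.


1/V - 1/Vm = 1/3173 - 1/5575 = 0.00013579
1/Vf - 1/Vm = 1/1500 - 1/5575 = 0.00048729
phi = 0.00013579 / 0.00048729 = 0.2787

0.2787


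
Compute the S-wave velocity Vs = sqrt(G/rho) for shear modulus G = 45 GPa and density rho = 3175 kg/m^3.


Convert G to Pa: G = 45e9 Pa
Compute G/rho = 45e9 / 3175 = 14173228.3465
Vs = sqrt(14173228.3465) = 3764.73 m/s

3764.73


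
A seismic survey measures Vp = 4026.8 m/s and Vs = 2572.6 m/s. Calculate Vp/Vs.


Vp/Vs = 4026.8 / 2572.6
= 1.5653

1.5653


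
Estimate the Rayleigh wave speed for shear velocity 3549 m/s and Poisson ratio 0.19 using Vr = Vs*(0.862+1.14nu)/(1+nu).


Numerator factor = 0.862 + 1.14*0.19 = 1.0786
Denominator = 1 + 0.19 = 1.19
Vr = 3549 * 1.0786 / 1.19 = 3216.77 m/s

3216.77


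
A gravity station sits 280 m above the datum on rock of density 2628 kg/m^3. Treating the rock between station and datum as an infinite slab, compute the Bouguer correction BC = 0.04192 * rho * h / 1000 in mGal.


BC = 0.04192 * rho * h / 1000
= 0.04192 * 2628 * 280 / 1000
= 30.8464 mGal

30.8464


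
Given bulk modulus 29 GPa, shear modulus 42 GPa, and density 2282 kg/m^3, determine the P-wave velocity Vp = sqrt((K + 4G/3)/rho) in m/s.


First compute the effective modulus:
K + 4G/3 = 29e9 + 4*42e9/3 = 85000000000.0 Pa
Then divide by density:
85000000000.0 / 2282 = 37248028.0456 Pa/(kg/m^3)
Take the square root:
Vp = sqrt(37248028.0456) = 6103.12 m/s

6103.12


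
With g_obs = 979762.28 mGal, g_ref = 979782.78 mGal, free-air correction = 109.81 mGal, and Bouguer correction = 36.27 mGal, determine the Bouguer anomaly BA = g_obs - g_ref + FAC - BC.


BA = g_obs - g_ref + FAC - BC
= 979762.28 - 979782.78 + 109.81 - 36.27
= 53.04 mGal

53.04


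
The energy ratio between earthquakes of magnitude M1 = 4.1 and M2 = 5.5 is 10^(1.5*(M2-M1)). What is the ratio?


M2 - M1 = 5.5 - 4.1 = 1.4
1.5 * 1.4 = 2.1
ratio = 10^2.1 = 125.89

125.89


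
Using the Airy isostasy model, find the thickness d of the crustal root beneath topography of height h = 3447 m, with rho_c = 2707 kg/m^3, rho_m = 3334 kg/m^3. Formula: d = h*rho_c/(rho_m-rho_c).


rho_m - rho_c = 3334 - 2707 = 627
d = 3447 * 2707 / 627
= 9331029 / 627
= 14882.02 m

14882.02


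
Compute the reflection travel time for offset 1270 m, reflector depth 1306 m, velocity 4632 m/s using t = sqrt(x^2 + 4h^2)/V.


x^2 + 4h^2 = 1270^2 + 4*1306^2 = 1612900 + 6822544 = 8435444
sqrt(8435444) = 2904.3836
t = 2904.3836 / 4632 = 0.627 s

0.627


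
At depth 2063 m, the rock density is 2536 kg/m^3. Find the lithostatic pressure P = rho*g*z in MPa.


P = rho * g * z / 1e6
= 2536 * 9.81 * 2063 / 1e6
= 51323644.08 / 1e6
= 51.3236 MPa

51.3236


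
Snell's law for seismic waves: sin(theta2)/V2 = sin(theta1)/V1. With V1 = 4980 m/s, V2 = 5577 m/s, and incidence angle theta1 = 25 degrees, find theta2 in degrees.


sin(theta1) = sin(25 deg) = 0.422618
sin(theta2) = V2/V1 * sin(theta1) = 5577/4980 * 0.422618 = 0.473282
theta2 = arcsin(0.473282) = 28.2475 degrees

28.2475


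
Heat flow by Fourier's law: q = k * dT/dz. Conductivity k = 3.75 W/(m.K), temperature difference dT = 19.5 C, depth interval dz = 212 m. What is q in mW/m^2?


q = k * dT / dz * 1000
= 3.75 * 19.5 / 212 * 1000
= 0.344929 * 1000
= 344.9292 mW/m^2

344.9292


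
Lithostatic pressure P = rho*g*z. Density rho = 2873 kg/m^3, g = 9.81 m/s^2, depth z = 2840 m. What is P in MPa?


P = rho * g * z / 1e6
= 2873 * 9.81 * 2840 / 1e6
= 80042929.2 / 1e6
= 80.0429 MPa

80.0429


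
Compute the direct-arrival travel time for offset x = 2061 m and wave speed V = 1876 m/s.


t = x / V
= 2061 / 1876
= 1.0986 s

1.0986


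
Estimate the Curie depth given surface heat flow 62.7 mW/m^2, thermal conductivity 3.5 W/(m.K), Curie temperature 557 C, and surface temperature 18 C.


T_Curie - T_surf = 557 - 18 = 539 C
Convert q to W/m^2: 62.7 mW/m^2 = 0.0627 W/m^2
d = 539 * 3.5 / 0.0627 = 30087.72 m

30087.72


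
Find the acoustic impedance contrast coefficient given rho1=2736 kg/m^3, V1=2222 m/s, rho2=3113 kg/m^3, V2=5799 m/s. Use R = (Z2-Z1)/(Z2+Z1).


Z1 = 2736 * 2222 = 6079392
Z2 = 3113 * 5799 = 18052287
R = (18052287 - 6079392) / (18052287 + 6079392) = 11972895 / 24131679 = 0.4961

0.4961


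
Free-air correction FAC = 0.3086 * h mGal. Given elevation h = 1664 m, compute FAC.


FAC = 0.3086 * h
= 0.3086 * 1664
= 513.5104 mGal

513.5104


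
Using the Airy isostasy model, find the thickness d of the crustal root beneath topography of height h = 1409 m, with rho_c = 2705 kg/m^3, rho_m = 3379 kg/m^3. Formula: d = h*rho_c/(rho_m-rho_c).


rho_m - rho_c = 3379 - 2705 = 674
d = 1409 * 2705 / 674
= 3811345 / 674
= 5654.81 m

5654.81


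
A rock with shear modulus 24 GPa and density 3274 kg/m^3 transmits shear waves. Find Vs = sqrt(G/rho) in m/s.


Convert G to Pa: G = 24e9 Pa
Compute G/rho = 24e9 / 3274 = 7330482.5901
Vs = sqrt(7330482.5901) = 2707.49 m/s

2707.49


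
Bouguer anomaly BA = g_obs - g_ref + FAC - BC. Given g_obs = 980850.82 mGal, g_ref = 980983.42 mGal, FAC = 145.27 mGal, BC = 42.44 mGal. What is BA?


BA = g_obs - g_ref + FAC - BC
= 980850.82 - 980983.42 + 145.27 - 42.44
= -29.77 mGal

-29.77


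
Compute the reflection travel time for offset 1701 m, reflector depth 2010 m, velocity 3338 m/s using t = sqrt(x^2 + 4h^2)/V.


x^2 + 4h^2 = 1701^2 + 4*2010^2 = 2893401 + 16160400 = 19053801
sqrt(19053801) = 4365.066
t = 4365.066 / 3338 = 1.3077 s

1.3077


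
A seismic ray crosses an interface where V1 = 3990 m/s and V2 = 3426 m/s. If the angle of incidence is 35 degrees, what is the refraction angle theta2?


sin(theta1) = sin(35 deg) = 0.573576
sin(theta2) = V2/V1 * sin(theta1) = 3426/3990 * 0.573576 = 0.492499
theta2 = arcsin(0.492499) = 29.505 degrees

29.505


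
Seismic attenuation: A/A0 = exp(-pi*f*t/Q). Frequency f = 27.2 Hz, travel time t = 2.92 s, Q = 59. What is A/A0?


pi*f*t/Q = pi*27.2*2.92/59 = 4.229116
A/A0 = exp(-4.229116) = 0.014565

0.014565


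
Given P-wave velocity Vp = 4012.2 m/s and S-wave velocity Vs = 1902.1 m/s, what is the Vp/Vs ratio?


Vp/Vs = 4012.2 / 1902.1
= 2.1094

2.1094


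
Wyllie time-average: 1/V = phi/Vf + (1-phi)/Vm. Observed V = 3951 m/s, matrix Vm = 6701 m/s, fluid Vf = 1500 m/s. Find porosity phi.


1/V - 1/Vm = 1/3951 - 1/6701 = 0.00010387
1/Vf - 1/Vm = 1/1500 - 1/6701 = 0.00051744
phi = 0.00010387 / 0.00051744 = 0.2007

0.2007


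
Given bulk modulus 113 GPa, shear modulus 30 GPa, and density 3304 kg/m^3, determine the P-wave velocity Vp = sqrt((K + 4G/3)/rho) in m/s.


First compute the effective modulus:
K + 4G/3 = 113e9 + 4*30e9/3 = 153000000000.0 Pa
Then divide by density:
153000000000.0 / 3304 = 46307506.0533 Pa/(kg/m^3)
Take the square root:
Vp = sqrt(46307506.0533) = 6804.96 m/s

6804.96


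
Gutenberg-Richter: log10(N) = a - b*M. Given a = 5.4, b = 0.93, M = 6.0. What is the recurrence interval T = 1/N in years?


log10(N) = 5.4 - 0.93*6.0 = -0.18
N = 10^-0.18 = 0.660693
T = 1/N = 1/0.660693 = 1.5136 years

1.5136


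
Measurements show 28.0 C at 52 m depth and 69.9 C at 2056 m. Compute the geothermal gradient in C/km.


dT = 69.9 - 28.0 = 41.9 C
dz = 2056 - 52 = 2004 m
gradient = dT/dz * 1000 = 41.9/2004 * 1000 = 20.9082 C/km

20.9082


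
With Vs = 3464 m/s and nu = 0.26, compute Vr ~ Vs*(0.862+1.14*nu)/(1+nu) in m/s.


Numerator factor = 0.862 + 1.14*0.26 = 1.1584
Denominator = 1 + 0.26 = 1.26
Vr = 3464 * 1.1584 / 1.26 = 3184.68 m/s

3184.68


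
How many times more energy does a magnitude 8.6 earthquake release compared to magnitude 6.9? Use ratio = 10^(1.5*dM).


M2 - M1 = 8.6 - 6.9 = 1.7
1.5 * 1.7 = 2.55
ratio = 10^2.55 = 354.81

354.81


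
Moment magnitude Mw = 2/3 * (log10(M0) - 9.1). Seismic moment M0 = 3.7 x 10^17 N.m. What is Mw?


log10(M0) = log10(3.7 x 10^17) = 17.5682
Mw = 2/3 * (17.5682 - 9.1)
= 2/3 * 8.4682
= 5.65

5.65


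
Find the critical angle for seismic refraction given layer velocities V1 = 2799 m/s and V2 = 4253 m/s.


V1/V2 = 2799/4253 = 0.658124
theta_c = arcsin(0.658124) = 41.1569 degrees

41.1569


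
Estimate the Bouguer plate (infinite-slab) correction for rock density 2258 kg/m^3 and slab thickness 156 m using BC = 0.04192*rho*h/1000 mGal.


BC = 0.04192 * rho * h / 1000
= 0.04192 * 2258 * 156 / 1000
= 14.7662 mGal

14.7662


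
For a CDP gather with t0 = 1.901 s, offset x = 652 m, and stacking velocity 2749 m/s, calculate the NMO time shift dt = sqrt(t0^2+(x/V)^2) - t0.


x/Vnmo = 652/2749 = 0.237177
(x/Vnmo)^2 = 0.056253
t0^2 = 3.613801
sqrt(3.613801 + 0.056253) = 1.915739
dt = 1.915739 - 1.901 = 0.014739

0.014739


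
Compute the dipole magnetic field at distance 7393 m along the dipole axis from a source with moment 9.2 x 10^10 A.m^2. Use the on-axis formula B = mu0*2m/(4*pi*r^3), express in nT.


m = 9.2 x 10^10 = 92000000000 A.m^2
2m = 184000000000 A.m^2
r^3 = 7393^3 = 404075127457
B = (4pi*10^-7) * 184000000000 / (4*pi * 404075127457) * 1e9
= 231221.219304 / 5077757807669.08 * 1e9
= 45.5361 nT

45.5361


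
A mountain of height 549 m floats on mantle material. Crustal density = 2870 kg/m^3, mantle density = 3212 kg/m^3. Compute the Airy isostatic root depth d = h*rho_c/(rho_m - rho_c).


rho_m - rho_c = 3212 - 2870 = 342
d = 549 * 2870 / 342
= 1575630 / 342
= 4607.11 m

4607.11


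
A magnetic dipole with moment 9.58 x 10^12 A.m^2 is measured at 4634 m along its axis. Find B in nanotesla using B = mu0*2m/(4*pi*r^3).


m = 9.58 x 10^12 = 9580000000000 A.m^2
2m = 19160000000000 A.m^2
r^3 = 4634^3 = 99510312104
B = (4pi*10^-7) * 19160000000000 / (4*pi * 99510312104) * 1e9
= 24077166.097112 / 1250483461849.42 * 1e9
= 19254.2859 nT

19254.2859


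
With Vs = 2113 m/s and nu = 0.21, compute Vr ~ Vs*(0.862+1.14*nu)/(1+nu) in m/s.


Numerator factor = 0.862 + 1.14*0.21 = 1.1014
Denominator = 1 + 0.21 = 1.21
Vr = 2113 * 1.1014 / 1.21 = 1923.35 m/s

1923.35


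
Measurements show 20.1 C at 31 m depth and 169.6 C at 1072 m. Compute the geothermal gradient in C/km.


dT = 169.6 - 20.1 = 149.5 C
dz = 1072 - 31 = 1041 m
gradient = dT/dz * 1000 = 149.5/1041 * 1000 = 143.6119 C/km

143.6119


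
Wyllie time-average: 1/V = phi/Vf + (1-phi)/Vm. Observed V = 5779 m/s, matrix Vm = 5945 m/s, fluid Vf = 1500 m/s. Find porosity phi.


1/V - 1/Vm = 1/5779 - 1/5945 = 4.83e-06
1/Vf - 1/Vm = 1/1500 - 1/5945 = 0.00049846
phi = 4.83e-06 / 0.00049846 = 0.0097

0.0097


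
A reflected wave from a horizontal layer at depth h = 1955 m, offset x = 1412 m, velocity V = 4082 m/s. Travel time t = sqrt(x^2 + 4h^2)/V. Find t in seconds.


x^2 + 4h^2 = 1412^2 + 4*1955^2 = 1993744 + 15288100 = 17281844
sqrt(17281844) = 4157.1437
t = 4157.1437 / 4082 = 1.0184 s

1.0184


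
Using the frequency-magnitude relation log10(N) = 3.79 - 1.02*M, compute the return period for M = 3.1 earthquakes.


log10(N) = 3.79 - 1.02*3.1 = 0.628
N = 10^0.628 = 4.246196
T = 1/N = 1/4.246196 = 0.2355 years

0.2355


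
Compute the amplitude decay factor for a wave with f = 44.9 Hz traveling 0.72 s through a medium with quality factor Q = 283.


pi*f*t/Q = pi*44.9*0.72/283 = 0.358874
A/A0 = exp(-0.358874) = 0.698462

0.698462


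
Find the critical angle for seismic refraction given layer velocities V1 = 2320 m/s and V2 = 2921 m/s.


V1/V2 = 2320/2921 = 0.794249
theta_c = arcsin(0.794249) = 52.5843 degrees

52.5843


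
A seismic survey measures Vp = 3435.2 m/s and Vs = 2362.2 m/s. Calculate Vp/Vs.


Vp/Vs = 3435.2 / 2362.2
= 1.4542

1.4542


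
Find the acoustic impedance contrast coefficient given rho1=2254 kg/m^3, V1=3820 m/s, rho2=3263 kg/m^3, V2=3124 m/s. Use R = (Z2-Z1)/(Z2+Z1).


Z1 = 2254 * 3820 = 8610280
Z2 = 3263 * 3124 = 10193612
R = (10193612 - 8610280) / (10193612 + 8610280) = 1583332 / 18803892 = 0.0842

0.0842


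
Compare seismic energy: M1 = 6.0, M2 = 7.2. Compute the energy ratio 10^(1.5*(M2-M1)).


M2 - M1 = 7.2 - 6.0 = 1.2
1.5 * 1.2 = 1.8
ratio = 10^1.8 = 63.1

63.1


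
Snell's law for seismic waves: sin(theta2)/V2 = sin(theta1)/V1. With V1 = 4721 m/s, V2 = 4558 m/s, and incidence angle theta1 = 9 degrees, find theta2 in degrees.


sin(theta1) = sin(9 deg) = 0.156434
sin(theta2) = V2/V1 * sin(theta1) = 4558/4721 * 0.156434 = 0.151033
theta2 = arcsin(0.151033) = 8.6868 degrees

8.6868


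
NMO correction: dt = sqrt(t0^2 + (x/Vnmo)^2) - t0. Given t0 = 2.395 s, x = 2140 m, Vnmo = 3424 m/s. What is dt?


x/Vnmo = 2140/3424 = 0.625
(x/Vnmo)^2 = 0.390625
t0^2 = 5.736025
sqrt(5.736025 + 0.390625) = 2.475207
dt = 2.475207 - 2.395 = 0.080207

0.080207


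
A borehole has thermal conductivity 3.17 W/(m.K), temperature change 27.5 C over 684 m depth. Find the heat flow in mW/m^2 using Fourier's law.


q = k * dT / dz * 1000
= 3.17 * 27.5 / 684 * 1000
= 0.127449 * 1000
= 127.4488 mW/m^2

127.4488


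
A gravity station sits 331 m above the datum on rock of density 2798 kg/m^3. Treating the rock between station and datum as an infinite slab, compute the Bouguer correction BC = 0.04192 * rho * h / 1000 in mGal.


BC = 0.04192 * rho * h / 1000
= 0.04192 * 2798 * 331 / 1000
= 38.8237 mGal

38.8237


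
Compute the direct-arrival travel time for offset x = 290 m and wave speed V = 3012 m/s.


t = x / V
= 290 / 3012
= 0.0963 s

0.0963


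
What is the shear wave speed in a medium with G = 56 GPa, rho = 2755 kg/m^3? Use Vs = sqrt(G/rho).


Convert G to Pa: G = 56e9 Pa
Compute G/rho = 56e9 / 2755 = 20326678.7659
Vs = sqrt(20326678.7659) = 4508.51 m/s

4508.51


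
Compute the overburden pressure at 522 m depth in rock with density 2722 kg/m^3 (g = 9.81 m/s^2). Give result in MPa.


P = rho * g * z / 1e6
= 2722 * 9.81 * 522 / 1e6
= 13938872.04 / 1e6
= 13.9389 MPa

13.9389


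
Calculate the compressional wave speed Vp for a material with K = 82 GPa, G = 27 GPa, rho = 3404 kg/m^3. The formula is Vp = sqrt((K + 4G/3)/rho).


First compute the effective modulus:
K + 4G/3 = 82e9 + 4*27e9/3 = 118000000000.0 Pa
Then divide by density:
118000000000.0 / 3404 = 34665099.8825 Pa/(kg/m^3)
Take the square root:
Vp = sqrt(34665099.8825) = 5887.71 m/s

5887.71


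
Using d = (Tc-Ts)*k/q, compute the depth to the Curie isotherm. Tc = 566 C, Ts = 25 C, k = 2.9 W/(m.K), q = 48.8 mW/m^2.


T_Curie - T_surf = 566 - 25 = 541 C
Convert q to W/m^2: 48.8 mW/m^2 = 0.0488 W/m^2
d = 541 * 2.9 / 0.0488 = 32149.59 m

32149.59


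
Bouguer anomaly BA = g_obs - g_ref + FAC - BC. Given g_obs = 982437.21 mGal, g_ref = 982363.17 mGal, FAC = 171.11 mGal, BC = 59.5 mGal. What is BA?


BA = g_obs - g_ref + FAC - BC
= 982437.21 - 982363.17 + 171.11 - 59.5
= 185.65 mGal

185.65


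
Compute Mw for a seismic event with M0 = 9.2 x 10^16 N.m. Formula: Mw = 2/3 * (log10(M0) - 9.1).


log10(M0) = log10(9.2 x 10^16) = 16.9638
Mw = 2/3 * (16.9638 - 9.1)
= 2/3 * 7.8638
= 5.24

5.24


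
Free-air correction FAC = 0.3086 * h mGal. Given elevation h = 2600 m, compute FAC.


FAC = 0.3086 * h
= 0.3086 * 2600
= 802.36 mGal

802.36


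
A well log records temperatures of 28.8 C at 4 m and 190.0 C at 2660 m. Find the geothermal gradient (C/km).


dT = 190.0 - 28.8 = 161.2 C
dz = 2660 - 4 = 2656 m
gradient = dT/dz * 1000 = 161.2/2656 * 1000 = 60.6928 C/km

60.6928


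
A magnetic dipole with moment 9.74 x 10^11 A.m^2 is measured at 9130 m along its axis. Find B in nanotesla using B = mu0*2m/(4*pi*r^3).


m = 9.74 x 10^11 = 974000000000 A.m^2
2m = 1948000000000 A.m^2
r^3 = 9130^3 = 761048497000
B = (4pi*10^-7) * 1948000000000 / (4*pi * 761048497000) * 1e9
= 2447928.995677 / 9563617468803.02 * 1e9
= 255.9627 nT

255.9627


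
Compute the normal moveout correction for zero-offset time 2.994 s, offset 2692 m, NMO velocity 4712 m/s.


x/Vnmo = 2692/4712 = 0.571307
(x/Vnmo)^2 = 0.326392
t0^2 = 8.964036
sqrt(8.964036 + 0.326392) = 3.04802
dt = 3.04802 - 2.994 = 0.05402

0.05402


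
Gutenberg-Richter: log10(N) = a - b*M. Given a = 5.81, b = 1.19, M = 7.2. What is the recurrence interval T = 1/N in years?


log10(N) = 5.81 - 1.19*7.2 = -2.758
N = 10^-2.758 = 0.001746
T = 1/N = 1/0.001746 = 572.796 years

572.796


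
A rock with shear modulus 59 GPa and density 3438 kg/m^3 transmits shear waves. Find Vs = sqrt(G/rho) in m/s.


Convert G to Pa: G = 59e9 Pa
Compute G/rho = 59e9 / 3438 = 17161140.1978
Vs = sqrt(17161140.1978) = 4142.6 m/s

4142.6


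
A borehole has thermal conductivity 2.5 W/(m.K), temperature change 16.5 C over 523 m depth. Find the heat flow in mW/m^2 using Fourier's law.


q = k * dT / dz * 1000
= 2.5 * 16.5 / 523 * 1000
= 0.078872 * 1000
= 78.8719 mW/m^2

78.8719


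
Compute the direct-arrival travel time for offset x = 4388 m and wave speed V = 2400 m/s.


t = x / V
= 4388 / 2400
= 1.8283 s

1.8283


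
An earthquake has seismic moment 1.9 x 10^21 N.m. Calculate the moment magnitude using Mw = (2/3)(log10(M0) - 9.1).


log10(M0) = log10(1.9 x 10^21) = 21.2788
Mw = 2/3 * (21.2788 - 9.1)
= 2/3 * 12.1788
= 8.12

8.12


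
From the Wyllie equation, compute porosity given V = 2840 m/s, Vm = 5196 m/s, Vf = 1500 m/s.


1/V - 1/Vm = 1/2840 - 1/5196 = 0.00015966
1/Vf - 1/Vm = 1/1500 - 1/5196 = 0.00047421
phi = 0.00015966 / 0.00047421 = 0.3367

0.3367


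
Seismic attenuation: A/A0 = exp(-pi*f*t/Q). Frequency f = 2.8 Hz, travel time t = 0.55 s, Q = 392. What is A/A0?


pi*f*t/Q = pi*2.8*0.55/392 = 0.012342
A/A0 = exp(-0.012342) = 0.987734

0.987734


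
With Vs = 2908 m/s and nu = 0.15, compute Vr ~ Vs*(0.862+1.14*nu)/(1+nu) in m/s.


Numerator factor = 0.862 + 1.14*0.15 = 1.033
Denominator = 1 + 0.15 = 1.15
Vr = 2908 * 1.033 / 1.15 = 2612.14 m/s

2612.14


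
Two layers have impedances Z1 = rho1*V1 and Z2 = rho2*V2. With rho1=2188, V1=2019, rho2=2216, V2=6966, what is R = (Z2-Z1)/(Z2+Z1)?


Z1 = 2188 * 2019 = 4417572
Z2 = 2216 * 6966 = 15436656
R = (15436656 - 4417572) / (15436656 + 4417572) = 11019084 / 19854228 = 0.555

0.555


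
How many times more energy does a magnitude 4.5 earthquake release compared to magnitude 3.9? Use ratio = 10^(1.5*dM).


M2 - M1 = 4.5 - 3.9 = 0.6
1.5 * 0.6 = 0.9
ratio = 10^0.9 = 7.94

7.94


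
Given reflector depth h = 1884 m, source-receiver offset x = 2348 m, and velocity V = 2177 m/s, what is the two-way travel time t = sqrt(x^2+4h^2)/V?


x^2 + 4h^2 = 2348^2 + 4*1884^2 = 5513104 + 14197824 = 19710928
sqrt(19710928) = 4439.6991
t = 4439.6991 / 2177 = 2.0394 s

2.0394


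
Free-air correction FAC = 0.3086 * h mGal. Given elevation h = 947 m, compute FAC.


FAC = 0.3086 * h
= 0.3086 * 947
= 292.2442 mGal

292.2442


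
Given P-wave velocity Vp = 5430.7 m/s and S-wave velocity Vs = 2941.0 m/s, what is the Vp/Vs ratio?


Vp/Vs = 5430.7 / 2941.0
= 1.8465

1.8465


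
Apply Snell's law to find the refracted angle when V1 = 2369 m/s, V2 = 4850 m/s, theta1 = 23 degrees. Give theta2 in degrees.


sin(theta1) = sin(23 deg) = 0.390731
sin(theta2) = V2/V1 * sin(theta1) = 4850/2369 * 0.390731 = 0.799935
theta2 = arcsin(0.799935) = 53.1239 degrees

53.1239


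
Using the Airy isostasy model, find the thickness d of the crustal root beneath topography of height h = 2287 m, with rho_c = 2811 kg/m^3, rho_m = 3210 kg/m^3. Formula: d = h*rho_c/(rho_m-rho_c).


rho_m - rho_c = 3210 - 2811 = 399
d = 2287 * 2811 / 399
= 6428757 / 399
= 16112.17 m

16112.17


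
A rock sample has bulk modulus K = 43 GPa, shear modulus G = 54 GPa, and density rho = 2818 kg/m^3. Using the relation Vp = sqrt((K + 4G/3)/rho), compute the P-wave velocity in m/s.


First compute the effective modulus:
K + 4G/3 = 43e9 + 4*54e9/3 = 115000000000.0 Pa
Then divide by density:
115000000000.0 / 2818 = 40809084.4571 Pa/(kg/m^3)
Take the square root:
Vp = sqrt(40809084.4571) = 6388.2 m/s

6388.2


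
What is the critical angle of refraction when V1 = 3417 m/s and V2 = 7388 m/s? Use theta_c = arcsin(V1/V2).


V1/V2 = 3417/7388 = 0.462507
theta_c = arcsin(0.462507) = 27.549 degrees

27.549


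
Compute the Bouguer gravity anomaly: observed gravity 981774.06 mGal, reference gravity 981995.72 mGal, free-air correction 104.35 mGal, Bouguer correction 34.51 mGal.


BA = g_obs - g_ref + FAC - BC
= 981774.06 - 981995.72 + 104.35 - 34.51
= -151.82 mGal

-151.82


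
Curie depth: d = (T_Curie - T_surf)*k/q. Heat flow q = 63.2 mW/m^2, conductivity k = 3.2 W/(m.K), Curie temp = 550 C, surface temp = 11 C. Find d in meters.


T_Curie - T_surf = 550 - 11 = 539 C
Convert q to W/m^2: 63.2 mW/m^2 = 0.0632 W/m^2
d = 539 * 3.2 / 0.0632 = 27291.14 m

27291.14


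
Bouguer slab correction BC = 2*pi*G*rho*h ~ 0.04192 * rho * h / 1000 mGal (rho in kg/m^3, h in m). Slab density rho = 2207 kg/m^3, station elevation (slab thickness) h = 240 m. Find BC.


BC = 0.04192 * rho * h / 1000
= 0.04192 * 2207 * 240 / 1000
= 22.2042 mGal

22.2042


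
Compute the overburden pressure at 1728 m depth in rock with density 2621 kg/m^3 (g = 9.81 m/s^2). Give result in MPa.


P = rho * g * z / 1e6
= 2621 * 9.81 * 1728 / 1e6
= 44430353.28 / 1e6
= 44.4304 MPa

44.4304


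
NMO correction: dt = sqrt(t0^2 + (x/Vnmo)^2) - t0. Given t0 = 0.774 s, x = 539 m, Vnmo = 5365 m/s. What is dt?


x/Vnmo = 539/5365 = 0.100466
(x/Vnmo)^2 = 0.010093
t0^2 = 0.599076
sqrt(0.599076 + 0.010093) = 0.780493
dt = 0.780493 - 0.774 = 0.006493

0.006493


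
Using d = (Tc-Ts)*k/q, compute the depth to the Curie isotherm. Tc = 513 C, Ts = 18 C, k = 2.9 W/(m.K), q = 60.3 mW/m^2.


T_Curie - T_surf = 513 - 18 = 495 C
Convert q to W/m^2: 60.3 mW/m^2 = 0.0603 W/m^2
d = 495 * 2.9 / 0.0603 = 23805.97 m

23805.97


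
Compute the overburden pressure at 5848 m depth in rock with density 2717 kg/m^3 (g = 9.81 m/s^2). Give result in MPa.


P = rho * g * z / 1e6
= 2717 * 9.81 * 5848 / 1e6
= 155871246.96 / 1e6
= 155.8712 MPa

155.8712


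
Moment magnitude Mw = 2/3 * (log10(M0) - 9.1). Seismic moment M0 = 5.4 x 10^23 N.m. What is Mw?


log10(M0) = log10(5.4 x 10^23) = 23.7324
Mw = 2/3 * (23.7324 - 9.1)
= 2/3 * 14.6324
= 9.75

9.75


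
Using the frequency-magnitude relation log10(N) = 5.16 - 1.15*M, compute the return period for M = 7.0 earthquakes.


log10(N) = 5.16 - 1.15*7.0 = -2.89
N = 10^-2.89 = 0.001288
T = 1/N = 1/0.001288 = 776.2471 years

776.2471


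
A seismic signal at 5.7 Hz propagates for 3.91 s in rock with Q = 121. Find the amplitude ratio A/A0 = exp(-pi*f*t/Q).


pi*f*t/Q = pi*5.7*3.91/121 = 0.57865
A/A0 = exp(-0.57865) = 0.560655

0.560655


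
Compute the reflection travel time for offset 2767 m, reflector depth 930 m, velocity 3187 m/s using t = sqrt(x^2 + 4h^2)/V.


x^2 + 4h^2 = 2767^2 + 4*930^2 = 7656289 + 3459600 = 11115889
sqrt(11115889) = 3334.0499
t = 3334.0499 / 3187 = 1.0461 s

1.0461


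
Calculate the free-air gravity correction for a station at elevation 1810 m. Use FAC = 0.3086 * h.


FAC = 0.3086 * h
= 0.3086 * 1810
= 558.566 mGal

558.566


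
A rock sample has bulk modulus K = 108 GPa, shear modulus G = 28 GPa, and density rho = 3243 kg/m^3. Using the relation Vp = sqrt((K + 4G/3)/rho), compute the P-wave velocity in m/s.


First compute the effective modulus:
K + 4G/3 = 108e9 + 4*28e9/3 = 145333333333.33 Pa
Then divide by density:
145333333333.33 / 3243 = 44814472.1965 Pa/(kg/m^3)
Take the square root:
Vp = sqrt(44814472.1965) = 6694.36 m/s

6694.36


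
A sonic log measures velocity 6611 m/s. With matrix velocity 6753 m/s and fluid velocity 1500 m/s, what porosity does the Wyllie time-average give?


1/V - 1/Vm = 1/6611 - 1/6753 = 3.18e-06
1/Vf - 1/Vm = 1/1500 - 1/6753 = 0.00051858
phi = 3.18e-06 / 0.00051858 = 0.0061

0.0061


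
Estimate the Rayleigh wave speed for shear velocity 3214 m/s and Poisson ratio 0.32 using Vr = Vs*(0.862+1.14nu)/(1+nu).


Numerator factor = 0.862 + 1.14*0.32 = 1.2268
Denominator = 1 + 0.32 = 1.32
Vr = 3214 * 1.2268 / 1.32 = 2987.07 m/s

2987.07


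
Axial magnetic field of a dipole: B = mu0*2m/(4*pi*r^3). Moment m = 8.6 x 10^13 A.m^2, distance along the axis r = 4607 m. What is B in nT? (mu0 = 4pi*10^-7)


m = 8.6 x 10^13 = 86000000000000 A.m^2
2m = 172000000000000 A.m^2
r^3 = 4607^3 = 97781036543
B = (4pi*10^-7) * 172000000000000 / (4*pi * 97781036543) * 1e9
= 216141574.566978 / 1228752744255.54 * 1e9
= 175903.2284 nT

175903.2284


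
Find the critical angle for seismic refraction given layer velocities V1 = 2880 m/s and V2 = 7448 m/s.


V1/V2 = 2880/7448 = 0.386681
theta_c = arcsin(0.386681) = 22.7481 degrees

22.7481


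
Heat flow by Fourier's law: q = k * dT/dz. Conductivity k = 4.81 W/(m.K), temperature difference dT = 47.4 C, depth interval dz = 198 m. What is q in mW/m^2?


q = k * dT / dz * 1000
= 4.81 * 47.4 / 198 * 1000
= 1.151485 * 1000
= 1151.4848 mW/m^2

1151.4848


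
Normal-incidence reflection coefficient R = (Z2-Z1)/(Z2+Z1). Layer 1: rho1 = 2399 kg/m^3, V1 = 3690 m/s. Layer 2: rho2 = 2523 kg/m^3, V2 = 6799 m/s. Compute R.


Z1 = 2399 * 3690 = 8852310
Z2 = 2523 * 6799 = 17153877
R = (17153877 - 8852310) / (17153877 + 8852310) = 8301567 / 26006187 = 0.3192

0.3192


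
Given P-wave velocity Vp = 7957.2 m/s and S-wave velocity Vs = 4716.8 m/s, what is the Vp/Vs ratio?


Vp/Vs = 7957.2 / 4716.8
= 1.687

1.687


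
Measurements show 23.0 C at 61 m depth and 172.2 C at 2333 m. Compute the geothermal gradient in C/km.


dT = 172.2 - 23.0 = 149.2 C
dz = 2333 - 61 = 2272 m
gradient = dT/dz * 1000 = 149.2/2272 * 1000 = 65.669 C/km

65.669


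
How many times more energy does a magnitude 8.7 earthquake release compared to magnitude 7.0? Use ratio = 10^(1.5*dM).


M2 - M1 = 8.7 - 7.0 = 1.7
1.5 * 1.7 = 2.55
ratio = 10^2.55 = 354.81

354.81


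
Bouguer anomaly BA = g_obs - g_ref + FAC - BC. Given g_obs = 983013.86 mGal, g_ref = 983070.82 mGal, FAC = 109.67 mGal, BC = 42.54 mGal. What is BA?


BA = g_obs - g_ref + FAC - BC
= 983013.86 - 983070.82 + 109.67 - 42.54
= 10.17 mGal

10.17


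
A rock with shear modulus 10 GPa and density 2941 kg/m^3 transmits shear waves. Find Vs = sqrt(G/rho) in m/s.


Convert G to Pa: G = 10e9 Pa
Compute G/rho = 10e9 / 2941 = 3400204.0122
Vs = sqrt(3400204.0122) = 1843.96 m/s

1843.96


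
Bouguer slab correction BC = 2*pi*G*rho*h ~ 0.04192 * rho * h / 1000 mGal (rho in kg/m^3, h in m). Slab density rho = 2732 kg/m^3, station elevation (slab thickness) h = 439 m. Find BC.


BC = 0.04192 * rho * h / 1000
= 0.04192 * 2732 * 439 / 1000
= 50.2767 mGal

50.2767


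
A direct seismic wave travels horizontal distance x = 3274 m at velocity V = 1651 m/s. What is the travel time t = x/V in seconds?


t = x / V
= 3274 / 1651
= 1.983 s

1.983


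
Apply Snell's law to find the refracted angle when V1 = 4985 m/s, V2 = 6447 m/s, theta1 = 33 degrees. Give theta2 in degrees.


sin(theta1) = sin(33 deg) = 0.544639
sin(theta2) = V2/V1 * sin(theta1) = 6447/4985 * 0.544639 = 0.704371
theta2 = arcsin(0.704371) = 44.7787 degrees

44.7787


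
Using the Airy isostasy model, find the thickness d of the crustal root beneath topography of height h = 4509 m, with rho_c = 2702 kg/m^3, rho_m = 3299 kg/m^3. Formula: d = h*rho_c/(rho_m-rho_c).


rho_m - rho_c = 3299 - 2702 = 597
d = 4509 * 2702 / 597
= 12183318 / 597
= 20407.57 m

20407.57
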